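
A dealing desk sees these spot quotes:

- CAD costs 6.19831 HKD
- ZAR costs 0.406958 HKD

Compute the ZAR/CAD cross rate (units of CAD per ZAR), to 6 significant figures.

1 ZAR × 0.406958 = 0.406958 HKD
0.406958 HKD ÷ 6.19831 = 0.0656563 CAD

ZAR/CAD = 0.0656563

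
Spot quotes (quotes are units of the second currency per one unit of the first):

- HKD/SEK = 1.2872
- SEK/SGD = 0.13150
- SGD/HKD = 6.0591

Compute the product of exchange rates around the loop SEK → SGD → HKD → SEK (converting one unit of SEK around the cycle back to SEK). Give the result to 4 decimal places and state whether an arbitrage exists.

Around SEK → SGD → HKD → SEK: 1 × 0.13150 × 6.0591 × 1.2872 = 1.025604
Product > 1; profitable direction is SEK → SGD → HKD → SEK.

1.0256 (arbitrage exists)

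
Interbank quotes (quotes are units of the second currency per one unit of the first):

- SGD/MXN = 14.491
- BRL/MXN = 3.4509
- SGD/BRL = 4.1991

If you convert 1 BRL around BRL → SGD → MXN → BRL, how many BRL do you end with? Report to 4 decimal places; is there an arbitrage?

Around BRL → SGD → MXN → BRL: 1 ÷ 4.1991 × 14.491 ÷ 3.4509 = 1.000022
Product ≈ 1 (deviation 0.002%, within rounding noise).

1.0000 (no arbitrage)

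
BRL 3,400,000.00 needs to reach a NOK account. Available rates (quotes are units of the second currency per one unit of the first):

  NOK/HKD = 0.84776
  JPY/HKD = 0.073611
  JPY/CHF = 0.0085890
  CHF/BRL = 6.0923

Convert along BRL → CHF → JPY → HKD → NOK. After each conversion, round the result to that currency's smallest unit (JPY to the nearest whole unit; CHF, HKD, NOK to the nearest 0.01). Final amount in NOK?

BRL 3,400,000.00 ÷ 6.0923 = CHF 558,081.51
CHF 558,081.51 ÷ 0.0085890 = JPY 64,976,308
JPY 64,976,308 × 0.073611 = HKD 4,782,971.01
HKD 4,782,971.01 ÷ 0.84776 = NOK 5,641,892.76

NOK 5,641,892.76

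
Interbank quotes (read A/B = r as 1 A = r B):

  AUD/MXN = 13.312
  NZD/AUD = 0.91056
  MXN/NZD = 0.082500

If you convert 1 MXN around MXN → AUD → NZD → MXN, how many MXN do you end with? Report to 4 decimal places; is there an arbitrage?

Around MXN → AUD → NZD → MXN: 1 ÷ 13.312 ÷ 0.91056 ÷ 0.082500 = 0.999987
Product ≈ 1 (deviation 0.001%, within rounding noise).

1.0000 (no arbitrage)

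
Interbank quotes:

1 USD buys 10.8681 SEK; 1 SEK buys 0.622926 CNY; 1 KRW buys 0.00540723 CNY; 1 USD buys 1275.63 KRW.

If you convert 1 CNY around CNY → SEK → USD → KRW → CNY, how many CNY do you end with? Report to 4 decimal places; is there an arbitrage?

Around CNY → SEK → USD → KRW → CNY: 1 ÷ 0.622926 ÷ 10.8681 × 1275.63 × 0.00540723 = 1.018848
Product > 1; profitable direction is CNY → SEK → USD → KRW → CNY.

1.0188 (arbitrage exists)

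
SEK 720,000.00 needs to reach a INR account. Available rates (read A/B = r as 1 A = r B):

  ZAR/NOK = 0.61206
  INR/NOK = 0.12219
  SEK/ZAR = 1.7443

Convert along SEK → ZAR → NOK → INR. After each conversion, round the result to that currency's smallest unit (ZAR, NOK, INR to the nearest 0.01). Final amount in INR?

SEK 720,000.00 × 1.7443 = ZAR 1,255,896.00
ZAR 1,255,896.00 × 0.61206 = NOK 768,683.71
NOK 768,683.71 ÷ 0.12219 = INR 6,290,888.86

INR 6,290,888.86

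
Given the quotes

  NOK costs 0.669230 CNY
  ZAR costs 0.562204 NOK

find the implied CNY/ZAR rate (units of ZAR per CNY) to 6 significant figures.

1 CNY ÷ 0.669230 = 1.49425 NOK
1.49425 NOK ÷ 0.562204 = 2.65785 ZAR

CNY/ZAR = 2.65785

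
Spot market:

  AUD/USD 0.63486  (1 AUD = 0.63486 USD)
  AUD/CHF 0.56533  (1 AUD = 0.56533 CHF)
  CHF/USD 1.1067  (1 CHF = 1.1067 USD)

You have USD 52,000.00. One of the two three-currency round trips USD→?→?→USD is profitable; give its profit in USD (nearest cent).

Profitable loop is USD → CHF → AUD → USD:
USD 52,000.00 ÷ 1.1067 = CHF 46,986.54
CHF 46,986.54 ÷ 0.56533 = AUD 83,113.47
AUD 83,113.47 × 0.63486 = USD 52,765.42
Profit = USD 52,765.42 − USD 52,000.00

Profit: USD 765.42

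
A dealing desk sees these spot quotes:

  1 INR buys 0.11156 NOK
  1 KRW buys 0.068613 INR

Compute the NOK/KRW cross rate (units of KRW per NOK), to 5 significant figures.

NOK/KRW = 130.64

1 NOK ÷ 0.11156 = 8.96379 INR
8.96379 INR ÷ 0.068613 = 130.643 KRW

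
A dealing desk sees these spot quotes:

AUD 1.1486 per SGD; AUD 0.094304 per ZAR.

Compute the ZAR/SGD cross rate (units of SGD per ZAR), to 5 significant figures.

ZAR/SGD = 0.082103

1 ZAR × 0.094304 = 0.094304 AUD
0.094304 AUD ÷ 1.1486 = 0.0821034 SGD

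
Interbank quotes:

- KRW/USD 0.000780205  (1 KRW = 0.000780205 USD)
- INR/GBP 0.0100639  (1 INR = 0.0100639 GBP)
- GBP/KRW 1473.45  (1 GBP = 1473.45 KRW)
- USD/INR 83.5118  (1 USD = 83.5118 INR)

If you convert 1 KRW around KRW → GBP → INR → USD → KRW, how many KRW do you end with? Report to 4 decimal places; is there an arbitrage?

Around KRW → GBP → INR → USD → KRW: 1 ÷ 1473.45 ÷ 0.0100639 ÷ 83.5118 ÷ 0.000780205 = 1.035003
Product > 1; profitable direction is KRW → GBP → INR → USD → KRW.

1.0350 (arbitrage exists)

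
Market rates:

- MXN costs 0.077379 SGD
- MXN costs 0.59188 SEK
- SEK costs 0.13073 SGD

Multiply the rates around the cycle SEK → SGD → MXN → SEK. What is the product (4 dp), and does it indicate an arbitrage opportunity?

Around SEK → SGD → MXN → SEK: 1 × 0.13073 ÷ 0.077379 × 0.59188 = 0.999967
Product ≈ 1 (deviation 0.003%, within rounding noise).

1.0000 (no arbitrage)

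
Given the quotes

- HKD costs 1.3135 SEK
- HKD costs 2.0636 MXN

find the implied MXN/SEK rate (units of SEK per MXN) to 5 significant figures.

MXN/SEK = 0.63651

1 MXN ÷ 2.0636 = 0.48459 HKD
0.48459 HKD × 1.3135 = 0.636509 SEK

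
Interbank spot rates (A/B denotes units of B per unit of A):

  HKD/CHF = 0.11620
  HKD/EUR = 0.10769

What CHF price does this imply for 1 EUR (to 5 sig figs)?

EUR/CHF = 1.0790

1 EUR ÷ 0.10769 = 9.28591 HKD
9.28591 HKD × 0.11620 = 1.07902 CHF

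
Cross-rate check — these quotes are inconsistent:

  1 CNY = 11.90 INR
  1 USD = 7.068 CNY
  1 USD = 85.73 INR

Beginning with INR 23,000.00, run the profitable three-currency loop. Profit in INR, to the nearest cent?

Profitable loop is INR → CNY → USD → INR:
INR 23,000.00 ÷ 11.90 = CNY 1,932.77
CNY 1,932.77 ÷ 7.068 = USD 273.45
USD 273.45 × 85.73 = INR 23,443.21
Profit = INR 23,443.21 − INR 23,000.00

Profit: INR 443.21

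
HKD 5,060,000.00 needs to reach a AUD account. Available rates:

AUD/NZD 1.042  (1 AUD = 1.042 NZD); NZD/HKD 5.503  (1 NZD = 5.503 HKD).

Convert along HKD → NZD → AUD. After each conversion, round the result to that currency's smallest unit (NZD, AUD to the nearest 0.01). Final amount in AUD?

AUD 882,436.14

HKD 5,060,000.00 ÷ 5.503 = NZD 919,498.46
NZD 919,498.46 ÷ 1.042 = AUD 882,436.14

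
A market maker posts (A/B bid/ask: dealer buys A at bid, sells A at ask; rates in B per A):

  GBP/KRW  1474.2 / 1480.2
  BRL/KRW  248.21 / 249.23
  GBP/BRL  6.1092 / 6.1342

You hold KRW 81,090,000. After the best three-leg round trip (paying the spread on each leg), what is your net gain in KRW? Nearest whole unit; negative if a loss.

Best loop KRW → GBP → BRL → KRW:
KRW 81,090,000 ÷ 1480.2 (buy GBP at ask) = GBP 54,783.14
GBP 54,783.14 × 6.1092 (sell GBP at bid) = BRL 334,681.14
BRL 334,681.14 × 248.21 (sell BRL at bid) = KRW 83,071,207

Net profit: KRW 1,981,207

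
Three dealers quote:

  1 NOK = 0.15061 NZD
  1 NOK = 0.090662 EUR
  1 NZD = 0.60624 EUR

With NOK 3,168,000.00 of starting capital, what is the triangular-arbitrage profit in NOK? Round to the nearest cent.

Profit: NOK 22,496.51

Profitable loop is NOK → NZD → EUR → NOK:
NOK 3,168,000.00 × 0.15061 = NZD 477,132.48
NZD 477,132.48 × 0.60624 = EUR 289,256.79
EUR 289,256.79 ÷ 0.090662 = NOK 3,190,496.51
Profit = NOK 3,190,496.51 − NOK 3,168,000.00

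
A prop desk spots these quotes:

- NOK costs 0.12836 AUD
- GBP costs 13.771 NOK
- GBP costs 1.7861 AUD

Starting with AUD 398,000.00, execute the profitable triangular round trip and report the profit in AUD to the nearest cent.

Profit: AUD 4,155.17

Profitable loop is AUD → NOK → GBP → AUD:
AUD 398,000.00 ÷ 0.12836 = NOK 3,100,654.41
NOK 3,100,654.41 ÷ 13.771 = GBP 225,158.26
GBP 225,158.26 × 1.7861 = AUD 402,155.17
Profit = AUD 402,155.17 − AUD 398,000.00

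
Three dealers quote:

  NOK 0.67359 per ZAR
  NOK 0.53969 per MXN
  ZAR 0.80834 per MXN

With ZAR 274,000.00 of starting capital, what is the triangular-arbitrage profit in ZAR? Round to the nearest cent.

Profit: ZAR 2,436.82

Profitable loop is ZAR → NOK → MXN → ZAR:
ZAR 274,000.00 × 0.67359 = NOK 184,563.66
NOK 184,563.66 ÷ 0.53969 = MXN 341,980.88
MXN 341,980.88 × 0.80834 = ZAR 276,436.82
Profit = ZAR 276,436.82 − ZAR 274,000.00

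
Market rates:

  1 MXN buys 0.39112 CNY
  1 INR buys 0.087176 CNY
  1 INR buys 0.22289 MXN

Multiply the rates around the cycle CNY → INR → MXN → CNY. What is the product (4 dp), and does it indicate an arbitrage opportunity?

1.0000 (no arbitrage)

Around CNY → INR → MXN → CNY: 1 ÷ 0.087176 × 0.22289 × 0.39112 = 1.000008
Product ≈ 1 (deviation 0.001%, within rounding noise).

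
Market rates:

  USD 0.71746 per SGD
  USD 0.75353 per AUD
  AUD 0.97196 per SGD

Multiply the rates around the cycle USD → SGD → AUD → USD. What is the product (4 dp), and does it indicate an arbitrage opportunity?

1.0208 (arbitrage exists)

Around USD → SGD → AUD → USD: 1 ÷ 0.71746 × 0.97196 × 0.75353 = 1.020825
Product > 1; profitable direction is USD → SGD → AUD → USD.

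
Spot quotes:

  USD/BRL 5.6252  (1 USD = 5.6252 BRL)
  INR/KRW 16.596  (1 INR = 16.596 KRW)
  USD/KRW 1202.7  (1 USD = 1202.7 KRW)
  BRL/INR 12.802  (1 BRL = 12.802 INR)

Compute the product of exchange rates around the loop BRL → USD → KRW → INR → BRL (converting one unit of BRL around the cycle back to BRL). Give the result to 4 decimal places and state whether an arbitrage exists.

1.0063 (arbitrage exists)

Around BRL → USD → KRW → INR → BRL: 1 ÷ 5.6252 × 1202.7 ÷ 16.596 ÷ 12.802 = 1.006325
Product > 1; profitable direction is BRL → USD → KRW → INR → BRL.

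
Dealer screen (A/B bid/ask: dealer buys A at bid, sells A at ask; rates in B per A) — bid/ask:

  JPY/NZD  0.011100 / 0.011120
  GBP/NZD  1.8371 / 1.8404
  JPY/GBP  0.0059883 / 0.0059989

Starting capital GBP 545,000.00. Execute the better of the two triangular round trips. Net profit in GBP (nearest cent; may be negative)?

Net profit: GBP 2,943.32

Best loop GBP → JPY → NZD → GBP:
GBP 545,000.00 ÷ 0.0059989 (buy JPY at ask) = JPY 90,849,989
JPY 90,849,989 × 0.011100 (sell JPY at bid) = NZD 1,008,434.88
NZD 1,008,434.88 ÷ 1.8404 (buy GBP at ask) = GBP 547,943.32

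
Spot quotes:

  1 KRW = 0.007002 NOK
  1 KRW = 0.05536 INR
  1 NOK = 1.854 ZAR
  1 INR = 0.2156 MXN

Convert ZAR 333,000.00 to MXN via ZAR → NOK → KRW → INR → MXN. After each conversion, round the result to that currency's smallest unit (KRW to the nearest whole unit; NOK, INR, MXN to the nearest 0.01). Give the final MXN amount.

ZAR 333,000.00 ÷ 1.854 = NOK 179,611.65
NOK 179,611.65 ÷ 0.007002 = KRW 25,651,478
KRW 25,651,478 × 0.05536 = INR 1,420,065.82
INR 1,420,065.82 × 0.2156 = MXN 306,166.19

MXN 306,166.19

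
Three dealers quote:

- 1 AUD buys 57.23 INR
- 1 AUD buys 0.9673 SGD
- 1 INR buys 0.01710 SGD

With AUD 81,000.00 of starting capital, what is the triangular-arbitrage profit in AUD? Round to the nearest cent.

Profitable loop is AUD → INR → SGD → AUD:
AUD 81,000.00 × 57.23 = INR 4,635,630.00
INR 4,635,630.00 × 0.01710 = SGD 79,269.27
SGD 79,269.27 ÷ 0.9673 = AUD 81,949.01
Profit = AUD 81,949.01 − AUD 81,000.00

Profit: AUD 949.01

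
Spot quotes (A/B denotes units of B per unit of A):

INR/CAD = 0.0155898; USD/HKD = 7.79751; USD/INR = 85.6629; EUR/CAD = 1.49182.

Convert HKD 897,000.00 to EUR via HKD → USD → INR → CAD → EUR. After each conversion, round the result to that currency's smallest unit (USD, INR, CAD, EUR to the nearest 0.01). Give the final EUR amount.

HKD 897,000.00 ÷ 7.79751 = USD 115,036.72
USD 115,036.72 × 85.6629 = INR 9,854,379.04
INR 9,854,379.04 × 0.0155898 = CAD 153,627.80
CAD 153,627.80 ÷ 1.49182 = EUR 102,980.12

EUR 102,980.12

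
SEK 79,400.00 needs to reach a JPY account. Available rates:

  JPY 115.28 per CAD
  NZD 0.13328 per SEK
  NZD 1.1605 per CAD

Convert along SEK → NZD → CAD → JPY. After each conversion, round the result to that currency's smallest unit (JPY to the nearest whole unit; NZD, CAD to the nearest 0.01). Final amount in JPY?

SEK 79,400.00 × 0.13328 = NZD 10,582.43
NZD 10,582.43 ÷ 1.1605 = CAD 9,118.85
CAD 9,118.85 × 115.28 = JPY 1,051,221

JPY 1,051,221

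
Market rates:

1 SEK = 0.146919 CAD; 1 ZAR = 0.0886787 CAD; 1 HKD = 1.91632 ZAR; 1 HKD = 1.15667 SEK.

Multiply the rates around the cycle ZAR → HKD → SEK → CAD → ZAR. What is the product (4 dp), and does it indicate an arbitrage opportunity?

Around ZAR → HKD → SEK → CAD → ZAR: 1 ÷ 1.91632 × 1.15667 × 0.146919 ÷ 0.0886787 = 1.000000
Product ≈ 1 (deviation 0.000%, within rounding noise).

1.0000 (no arbitrage)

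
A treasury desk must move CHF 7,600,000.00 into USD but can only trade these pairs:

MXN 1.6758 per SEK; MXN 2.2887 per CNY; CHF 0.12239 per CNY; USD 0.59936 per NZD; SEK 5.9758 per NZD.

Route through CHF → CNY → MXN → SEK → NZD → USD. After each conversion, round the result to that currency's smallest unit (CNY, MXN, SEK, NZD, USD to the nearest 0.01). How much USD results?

CHF 7,600,000.00 ÷ 0.12239 = CNY 62,096,576.52
CNY 62,096,576.52 × 2.2887 = MXN 142,120,434.68
MXN 142,120,434.68 ÷ 1.6758 = SEK 84,807,515.62
SEK 84,807,515.62 ÷ 5.9758 = NZD 14,191,826.30
NZD 14,191,826.30 × 0.59936 = USD 8,506,013.01

USD 8,506,013.01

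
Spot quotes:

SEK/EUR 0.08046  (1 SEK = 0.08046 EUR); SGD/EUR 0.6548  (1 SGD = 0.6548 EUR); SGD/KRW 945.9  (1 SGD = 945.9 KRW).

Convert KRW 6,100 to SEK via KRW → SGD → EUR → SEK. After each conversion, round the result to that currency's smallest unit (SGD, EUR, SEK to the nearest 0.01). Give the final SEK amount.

KRW 6,100 ÷ 945.9 = SGD 6.45
SGD 6.45 × 0.6548 = EUR 4.22
EUR 4.22 ÷ 0.08046 = SEK 52.45

SEK 52.45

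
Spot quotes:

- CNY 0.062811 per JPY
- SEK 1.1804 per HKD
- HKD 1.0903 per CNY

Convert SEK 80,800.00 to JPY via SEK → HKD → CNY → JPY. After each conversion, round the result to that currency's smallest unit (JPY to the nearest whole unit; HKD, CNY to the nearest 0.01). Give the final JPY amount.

SEK 80,800.00 ÷ 1.1804 = HKD 68,451.37
HKD 68,451.37 ÷ 1.0903 = CNY 62,782.14
CNY 62,782.14 ÷ 0.062811 = JPY 999,541

JPY 999,541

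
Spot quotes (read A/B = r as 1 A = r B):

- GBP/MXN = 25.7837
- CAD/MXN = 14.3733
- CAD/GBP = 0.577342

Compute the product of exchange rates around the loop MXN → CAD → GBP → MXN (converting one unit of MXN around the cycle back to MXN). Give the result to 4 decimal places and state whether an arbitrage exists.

Around MXN → CAD → GBP → MXN: 1 ÷ 14.3733 × 0.577342 × 25.7837 = 1.035671
Product > 1; profitable direction is MXN → CAD → GBP → MXN.

1.0357 (arbitrage exists)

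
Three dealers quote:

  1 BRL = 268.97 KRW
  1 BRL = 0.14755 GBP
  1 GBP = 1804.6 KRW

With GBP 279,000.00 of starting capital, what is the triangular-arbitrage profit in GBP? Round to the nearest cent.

Profit: GBP 2,830.43

Profitable loop is GBP → BRL → KRW → GBP:
GBP 279,000.00 ÷ 0.14755 = BRL 1,890,884.45
BRL 1,890,884.45 × 268.97 = KRW 508,591,189
KRW 508,591,189 ÷ 1804.6 = GBP 281,830.43
Profit = GBP 281,830.43 − GBP 279,000.00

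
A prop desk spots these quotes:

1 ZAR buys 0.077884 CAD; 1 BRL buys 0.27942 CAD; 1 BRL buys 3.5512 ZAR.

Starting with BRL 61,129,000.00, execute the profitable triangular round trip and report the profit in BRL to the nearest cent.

Profitable loop is BRL → CAD → ZAR → BRL:
BRL 61,129,000.00 × 0.27942 = CAD 17,080,665.18
CAD 17,080,665.18 ÷ 0.077884 = ZAR 219,309,038.83
ZAR 219,309,038.83 ÷ 3.5512 = BRL 61,756,318.66
Profit = BRL 61,756,318.66 − BRL 61,129,000.00

Profit: BRL 627,318.66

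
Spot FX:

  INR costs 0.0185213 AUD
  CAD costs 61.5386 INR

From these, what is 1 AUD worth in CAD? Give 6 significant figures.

1 AUD ÷ 0.0185213 = 53.9919 INR
53.9919 INR ÷ 61.5386 = 0.877366 CAD

AUD/CAD = 0.877366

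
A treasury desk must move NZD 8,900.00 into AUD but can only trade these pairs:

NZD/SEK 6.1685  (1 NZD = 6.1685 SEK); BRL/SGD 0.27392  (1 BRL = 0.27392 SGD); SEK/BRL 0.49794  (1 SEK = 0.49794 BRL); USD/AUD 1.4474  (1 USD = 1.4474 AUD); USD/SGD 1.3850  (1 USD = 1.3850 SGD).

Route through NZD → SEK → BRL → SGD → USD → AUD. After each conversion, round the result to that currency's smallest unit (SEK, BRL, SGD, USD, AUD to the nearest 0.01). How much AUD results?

NZD 8,900.00 × 6.1685 = SEK 54,899.65
SEK 54,899.65 × 0.49794 = BRL 27,336.73
BRL 27,336.73 × 0.27392 = SGD 7,488.08
SGD 7,488.08 ÷ 1.3850 = USD 5,406.56
USD 5,406.56 × 1.4474 = AUD 7,825.45

AUD 7,825.45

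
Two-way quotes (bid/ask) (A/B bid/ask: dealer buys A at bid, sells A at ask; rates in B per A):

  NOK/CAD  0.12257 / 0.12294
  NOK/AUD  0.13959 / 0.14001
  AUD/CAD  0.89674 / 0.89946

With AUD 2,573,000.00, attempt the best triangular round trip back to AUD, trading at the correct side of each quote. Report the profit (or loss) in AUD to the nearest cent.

Best loop AUD → CAD → NOK → AUD:
AUD 2,573,000.00 × 0.89674 (sell AUD at bid) = CAD 2,307,312.02
CAD 2,307,312.02 ÷ 0.12294 (buy NOK at ask) = NOK 18,767,789.33
NOK 18,767,789.33 × 0.13959 (sell NOK at bid) = AUD 2,619,795.71

Net profit: AUD 46,795.71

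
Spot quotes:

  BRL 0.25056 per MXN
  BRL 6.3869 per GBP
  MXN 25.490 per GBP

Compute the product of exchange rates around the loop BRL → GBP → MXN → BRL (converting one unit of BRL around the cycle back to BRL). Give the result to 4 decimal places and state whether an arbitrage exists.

Around BRL → GBP → MXN → BRL: 1 ÷ 6.3869 × 25.490 × 0.25056 = 0.999980
Product ≈ 1 (deviation 0.002%, within rounding noise).

1.0000 (no arbitrage)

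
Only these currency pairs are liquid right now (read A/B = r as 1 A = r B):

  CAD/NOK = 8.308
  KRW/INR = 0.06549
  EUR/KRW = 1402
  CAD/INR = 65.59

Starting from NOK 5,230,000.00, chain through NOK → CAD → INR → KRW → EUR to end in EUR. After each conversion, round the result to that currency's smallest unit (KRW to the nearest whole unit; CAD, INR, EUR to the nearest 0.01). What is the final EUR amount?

EUR 449,696.83

NOK 5,230,000.00 ÷ 8.308 = CAD 629,513.72
CAD 629,513.72 × 65.59 = INR 41,289,804.89
INR 41,289,804.89 ÷ 0.06549 = KRW 630,474,956
KRW 630,474,956 ÷ 1402 = EUR 449,696.83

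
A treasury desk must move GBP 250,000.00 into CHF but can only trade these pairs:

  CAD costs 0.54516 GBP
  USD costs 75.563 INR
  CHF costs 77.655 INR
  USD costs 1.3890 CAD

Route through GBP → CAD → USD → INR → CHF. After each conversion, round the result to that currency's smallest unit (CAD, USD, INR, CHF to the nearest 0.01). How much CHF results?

CHF 321,257.71

GBP 250,000.00 ÷ 0.54516 = CAD 458,580.97
CAD 458,580.97 ÷ 1.3890 = USD 330,151.89
USD 330,151.89 × 75.563 = INR 24,947,267.26
INR 24,947,267.26 ÷ 77.655 = CHF 321,257.71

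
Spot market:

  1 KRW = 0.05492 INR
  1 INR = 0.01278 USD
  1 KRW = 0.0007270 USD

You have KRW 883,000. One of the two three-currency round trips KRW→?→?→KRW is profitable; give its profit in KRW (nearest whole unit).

Profit: KRW 31,605

Profitable loop is KRW → USD → INR → KRW:
KRW 883,000 × 0.0007270 = USD 641.94
USD 641.94 ÷ 0.01278 = INR 50,230.13
INR 50,230.13 ÷ 0.05492 = KRW 914,605
Profit = KRW 914,605 − KRW 883,000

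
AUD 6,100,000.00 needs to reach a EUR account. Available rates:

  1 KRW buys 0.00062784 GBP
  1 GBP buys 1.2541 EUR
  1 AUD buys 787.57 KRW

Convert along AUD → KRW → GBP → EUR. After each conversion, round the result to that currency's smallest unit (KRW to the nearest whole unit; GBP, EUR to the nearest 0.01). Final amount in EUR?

AUD 6,100,000.00 × 787.57 = KRW 4,804,177,000
KRW 4,804,177,000 × 0.00062784 = GBP 3,016,254.49
GBP 3,016,254.49 × 1.2541 = EUR 3,782,684.76

EUR 3,782,684.76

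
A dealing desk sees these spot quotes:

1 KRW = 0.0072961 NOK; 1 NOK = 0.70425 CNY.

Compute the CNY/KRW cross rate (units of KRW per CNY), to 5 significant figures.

1 CNY ÷ 0.70425 = 1.41995 NOK
1.41995 NOK ÷ 0.0072961 = 194.618 KRW

CNY/KRW = 194.62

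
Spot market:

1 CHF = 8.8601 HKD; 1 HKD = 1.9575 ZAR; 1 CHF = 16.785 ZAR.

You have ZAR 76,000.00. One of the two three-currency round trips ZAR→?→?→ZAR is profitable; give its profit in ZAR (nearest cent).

Profitable loop is ZAR → CHF → HKD → ZAR:
ZAR 76,000.00 ÷ 16.785 = CHF 4,527.85
CHF 4,527.85 × 8.8601 = HKD 40,117.22
HKD 40,117.22 × 1.9575 = ZAR 78,529.47
Profit = ZAR 78,529.47 − ZAR 76,000.00

Profit: ZAR 2,529.47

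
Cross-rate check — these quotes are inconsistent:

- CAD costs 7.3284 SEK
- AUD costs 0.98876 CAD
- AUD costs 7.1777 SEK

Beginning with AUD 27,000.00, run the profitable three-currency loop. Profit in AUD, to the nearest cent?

Profit: AUD 257.03

Profitable loop is AUD → CAD → SEK → AUD:
AUD 27,000.00 × 0.98876 = CAD 26,696.52
CAD 26,696.52 × 7.3284 = SEK 195,642.78
SEK 195,642.78 ÷ 7.1777 = AUD 27,257.03
Profit = AUD 27,257.03 − AUD 27,000.00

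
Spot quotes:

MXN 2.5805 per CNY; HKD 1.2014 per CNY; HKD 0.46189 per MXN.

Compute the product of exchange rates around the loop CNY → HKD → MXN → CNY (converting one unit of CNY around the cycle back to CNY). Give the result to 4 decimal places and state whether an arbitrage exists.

1.0080 (arbitrage exists)

Around CNY → HKD → MXN → CNY: 1 × 1.2014 ÷ 0.46189 ÷ 2.5805 = 1.007964
Product > 1; profitable direction is CNY → HKD → MXN → CNY.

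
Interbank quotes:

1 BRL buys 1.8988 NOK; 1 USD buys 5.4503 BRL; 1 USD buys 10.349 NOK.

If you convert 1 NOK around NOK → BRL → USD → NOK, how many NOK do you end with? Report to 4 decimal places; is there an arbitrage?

1.0000 (no arbitrage)

Around NOK → BRL → USD → NOK: 1 ÷ 1.8988 ÷ 5.4503 × 10.349 = 0.999997
Product ≈ 1 (deviation 0.000%, within rounding noise).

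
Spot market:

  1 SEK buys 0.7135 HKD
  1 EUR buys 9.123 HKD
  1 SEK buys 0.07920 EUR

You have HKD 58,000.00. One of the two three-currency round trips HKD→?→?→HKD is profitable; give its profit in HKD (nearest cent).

Profitable loop is HKD → SEK → EUR → HKD:
HKD 58,000.00 ÷ 0.7135 = SEK 81,289.42
SEK 81,289.42 × 0.07920 = EUR 6,438.12
EUR 6,438.12 × 9.123 = HKD 58,734.99
Profit = HKD 58,734.99 − HKD 58,000.00

Profit: HKD 734.99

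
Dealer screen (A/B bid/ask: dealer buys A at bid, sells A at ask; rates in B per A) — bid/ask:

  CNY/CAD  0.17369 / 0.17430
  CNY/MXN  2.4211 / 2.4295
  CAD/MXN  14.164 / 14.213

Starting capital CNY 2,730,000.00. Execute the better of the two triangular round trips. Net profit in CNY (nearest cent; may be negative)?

Net profit: CNY 34,435.60

Best loop CNY → CAD → MXN → CNY:
CNY 2,730,000.00 × 0.17369 (sell CNY at bid) = CAD 474,173.70
CAD 474,173.70 × 14.164 (sell CAD at bid) = MXN 6,716,196.29
MXN 6,716,196.29 ÷ 2.4295 (buy CNY at ask) = CNY 2,764,435.60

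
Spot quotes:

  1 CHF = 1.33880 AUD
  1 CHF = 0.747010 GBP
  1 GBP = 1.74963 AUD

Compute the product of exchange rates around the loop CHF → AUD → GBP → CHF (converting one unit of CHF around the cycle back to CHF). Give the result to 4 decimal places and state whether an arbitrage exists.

Around CHF → AUD → GBP → CHF: 1 × 1.33880 ÷ 1.74963 ÷ 0.747010 = 1.024337
Product > 1; profitable direction is CHF → AUD → GBP → CHF.

1.0243 (arbitrage exists)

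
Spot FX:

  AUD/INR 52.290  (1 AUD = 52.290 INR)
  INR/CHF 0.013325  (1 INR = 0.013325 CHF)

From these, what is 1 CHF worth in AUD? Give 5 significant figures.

CHF/AUD = 1.4352

1 CHF ÷ 0.013325 = 75.0469 INR
75.0469 INR ÷ 52.290 = 1.43521 AUD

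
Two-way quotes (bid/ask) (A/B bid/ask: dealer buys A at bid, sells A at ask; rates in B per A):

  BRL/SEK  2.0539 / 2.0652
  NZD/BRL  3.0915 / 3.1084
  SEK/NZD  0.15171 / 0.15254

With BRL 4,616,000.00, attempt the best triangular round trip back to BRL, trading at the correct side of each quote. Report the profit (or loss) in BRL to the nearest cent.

Net profit: BRL 97,929.05

Best loop BRL → NZD → SEK → BRL:
BRL 4,616,000.00 ÷ 3.1084 (buy NZD at ask) = NZD 1,485,008.36
NZD 1,485,008.36 ÷ 0.15254 (buy SEK at ask) = SEK 9,735,206.27
SEK 9,735,206.27 ÷ 2.0652 (buy BRL at ask) = BRL 4,713,929.05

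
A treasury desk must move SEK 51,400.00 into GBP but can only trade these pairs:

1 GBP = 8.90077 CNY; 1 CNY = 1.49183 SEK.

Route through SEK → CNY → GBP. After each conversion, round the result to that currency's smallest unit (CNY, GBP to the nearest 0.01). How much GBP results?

SEK 51,400.00 ÷ 1.49183 = CNY 34,454.33
CNY 34,454.33 ÷ 8.90077 = GBP 3,870.94

GBP 3,870.94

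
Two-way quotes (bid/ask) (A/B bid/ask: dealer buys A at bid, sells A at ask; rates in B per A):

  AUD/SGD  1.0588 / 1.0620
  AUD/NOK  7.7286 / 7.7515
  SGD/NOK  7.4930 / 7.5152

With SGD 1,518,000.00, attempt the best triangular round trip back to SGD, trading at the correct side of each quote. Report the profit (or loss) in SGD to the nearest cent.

Best loop SGD → NOK → AUD → SGD:
SGD 1,518,000.00 × 7.4930 (sell SGD at bid) = NOK 11,374,374.00
NOK 11,374,374.00 ÷ 7.7515 (buy AUD at ask) = AUD 1,467,377.15
AUD 1,467,377.15 × 1.0588 (sell AUD at bid) = SGD 1,553,658.93

Net profit: SGD 35,658.93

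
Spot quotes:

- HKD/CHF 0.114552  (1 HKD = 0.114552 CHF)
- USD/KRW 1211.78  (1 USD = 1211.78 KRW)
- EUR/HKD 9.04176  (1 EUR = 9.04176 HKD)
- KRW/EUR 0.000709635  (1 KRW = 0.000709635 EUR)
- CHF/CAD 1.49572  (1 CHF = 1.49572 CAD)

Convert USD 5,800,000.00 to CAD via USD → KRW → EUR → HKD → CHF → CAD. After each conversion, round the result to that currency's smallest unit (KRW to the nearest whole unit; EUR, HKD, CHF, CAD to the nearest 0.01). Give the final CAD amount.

USD 5,800,000.00 × 1211.78 = KRW 7,028,324,000
KRW 7,028,324,000 × 0.000709635 = EUR 4,987,544.70
EUR 4,987,544.70 × 9.04176 = HKD 45,096,182.17
HKD 45,096,182.17 × 0.114552 = CHF 5,165,857.86
CHF 5,165,857.86 × 1.49572 = CAD 7,726,676.92

CAD 7,726,676.92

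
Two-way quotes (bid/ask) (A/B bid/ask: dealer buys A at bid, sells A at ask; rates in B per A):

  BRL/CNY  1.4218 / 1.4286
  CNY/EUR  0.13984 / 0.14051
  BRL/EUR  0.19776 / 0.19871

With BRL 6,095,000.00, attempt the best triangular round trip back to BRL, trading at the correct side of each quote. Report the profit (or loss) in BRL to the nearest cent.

Net profit: BRL 3,512.41

Best loop BRL → CNY → EUR → BRL:
BRL 6,095,000.00 × 1.4218 (sell BRL at bid) = CNY 8,665,871.00
CNY 8,665,871.00 × 0.13984 (sell CNY at bid) = EUR 1,211,835.40
EUR 1,211,835.40 ÷ 0.19871 (buy BRL at ask) = BRL 6,098,512.41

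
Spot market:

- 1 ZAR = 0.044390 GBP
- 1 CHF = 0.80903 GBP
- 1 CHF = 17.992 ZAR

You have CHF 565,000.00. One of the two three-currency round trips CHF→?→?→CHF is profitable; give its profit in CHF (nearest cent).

Profitable loop is CHF → GBP → ZAR → CHF:
CHF 565,000.00 × 0.80903 = GBP 457,101.95
GBP 457,101.95 ÷ 0.044390 = ZAR 10,297,408.20
ZAR 10,297,408.20 ÷ 17.992 = CHF 572,332.60
Profit = CHF 572,332.60 − CHF 565,000.00

Profit: CHF 7,332.60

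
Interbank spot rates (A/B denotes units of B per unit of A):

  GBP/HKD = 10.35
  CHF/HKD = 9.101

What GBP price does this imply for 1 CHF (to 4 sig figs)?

1 CHF × 9.101 = 9.101 HKD
9.101 HKD ÷ 10.35 = 0.879324 GBP

CHF/GBP = 0.8793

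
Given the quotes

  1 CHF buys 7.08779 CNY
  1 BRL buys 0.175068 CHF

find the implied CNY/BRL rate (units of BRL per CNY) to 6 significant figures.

1 CNY ÷ 7.08779 = 0.141088 CHF
0.141088 CHF ÷ 0.175068 = 0.805902 BRL

CNY/BRL = 0.805902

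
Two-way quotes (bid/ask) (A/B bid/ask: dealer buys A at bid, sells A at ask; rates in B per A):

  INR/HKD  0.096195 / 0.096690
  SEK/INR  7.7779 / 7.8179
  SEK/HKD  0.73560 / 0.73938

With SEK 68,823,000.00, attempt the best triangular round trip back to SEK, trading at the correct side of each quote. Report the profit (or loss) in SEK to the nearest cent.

Net profit: SEK 820,526.62

Best loop SEK → INR → HKD → SEK:
SEK 68,823,000.00 × 7.7779 (sell SEK at bid) = INR 535,298,411.70
INR 535,298,411.70 × 0.096195 (sell INR at bid) = HKD 51,493,030.71
HKD 51,493,030.71 ÷ 0.73938 (buy SEK at ask) = SEK 69,643,526.62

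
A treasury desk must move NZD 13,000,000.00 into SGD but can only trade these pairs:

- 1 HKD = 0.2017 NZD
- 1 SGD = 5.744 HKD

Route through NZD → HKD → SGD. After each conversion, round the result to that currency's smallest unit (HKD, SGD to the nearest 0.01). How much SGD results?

NZD 13,000,000.00 ÷ 0.2017 = HKD 64,452,156.67
HKD 64,452,156.67 ÷ 5.744 = SGD 11,220,779.36

SGD 11,220,779.36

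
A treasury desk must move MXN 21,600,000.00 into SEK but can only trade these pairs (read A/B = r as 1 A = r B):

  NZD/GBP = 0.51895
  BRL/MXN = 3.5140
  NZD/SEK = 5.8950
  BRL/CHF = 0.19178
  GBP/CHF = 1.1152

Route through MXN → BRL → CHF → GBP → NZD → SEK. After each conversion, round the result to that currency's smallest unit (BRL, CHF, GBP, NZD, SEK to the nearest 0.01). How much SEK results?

MXN 21,600,000.00 ÷ 3.5140 = BRL 6,146,841.21
BRL 6,146,841.21 × 0.19178 = CHF 1,178,841.21
CHF 1,178,841.21 ÷ 1.1152 = GBP 1,057,067.08
GBP 1,057,067.08 ÷ 0.51895 = NZD 2,036,934.35
NZD 2,036,934.35 × 5.8950 = SEK 12,007,727.99

SEK 12,007,727.99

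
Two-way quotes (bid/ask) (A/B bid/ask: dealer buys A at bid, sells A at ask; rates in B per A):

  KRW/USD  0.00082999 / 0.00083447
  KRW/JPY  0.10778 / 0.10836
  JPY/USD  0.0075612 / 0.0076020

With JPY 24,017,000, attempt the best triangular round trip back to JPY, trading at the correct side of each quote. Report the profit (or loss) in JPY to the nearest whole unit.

Net profit: JPY 181,852

Best loop JPY → KRW → USD → JPY:
JPY 24,017,000 ÷ 0.10836 (buy KRW at ask) = KRW 221,640,827
KRW 221,640,827 × 0.00082999 (sell KRW at bid) = USD 183,959.67
USD 183,959.67 ÷ 0.0076020 (buy JPY at ask) = JPY 24,198,852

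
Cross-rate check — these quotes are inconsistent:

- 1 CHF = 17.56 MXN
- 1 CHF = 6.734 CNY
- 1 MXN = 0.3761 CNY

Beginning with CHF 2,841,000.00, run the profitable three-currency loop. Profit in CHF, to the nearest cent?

Profitable loop is CHF → CNY → MXN → CHF:
CHF 2,841,000.00 × 6.734 = CNY 19,131,294.00
CNY 19,131,294.00 ÷ 0.3761 = MXN 50,867,572.45
MXN 50,867,572.45 ÷ 17.56 = CHF 2,896,786.59
Profit = CHF 2,896,786.59 − CHF 2,841,000.00

Profit: CHF 55,786.59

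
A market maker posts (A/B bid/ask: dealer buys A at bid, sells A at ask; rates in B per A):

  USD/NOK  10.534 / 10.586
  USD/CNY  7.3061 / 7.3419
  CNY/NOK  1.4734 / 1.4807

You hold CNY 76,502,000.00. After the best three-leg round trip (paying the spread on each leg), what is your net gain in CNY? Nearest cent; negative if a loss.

Best loop CNY → NOK → USD → CNY:
CNY 76,502,000.00 × 1.4734 (sell CNY at bid) = NOK 112,718,046.80
NOK 112,718,046.80 ÷ 10.586 (buy USD at ask) = USD 10,647,841.19
USD 10,647,841.19 × 7.3061 (sell USD at bid) = CNY 77,794,192.49

Net profit: CNY 1,292,192.49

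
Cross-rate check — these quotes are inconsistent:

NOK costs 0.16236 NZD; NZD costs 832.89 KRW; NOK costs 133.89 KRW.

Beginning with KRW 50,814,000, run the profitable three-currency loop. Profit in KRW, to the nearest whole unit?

Profit: KRW 507,806

Profitable loop is KRW → NOK → NZD → KRW:
KRW 50,814,000 ÷ 133.89 = NOK 379,520.50
NOK 379,520.50 × 0.16236 = NZD 61,618.95
NZD 61,618.95 × 832.89 = KRW 51,321,806
Profit = KRW 51,321,806 − KRW 50,814,000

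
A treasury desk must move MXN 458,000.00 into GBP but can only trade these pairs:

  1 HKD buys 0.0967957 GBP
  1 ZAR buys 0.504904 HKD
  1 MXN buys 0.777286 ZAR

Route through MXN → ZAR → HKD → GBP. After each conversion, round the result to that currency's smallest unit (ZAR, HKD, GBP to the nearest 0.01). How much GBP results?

GBP 17,398.48

MXN 458,000.00 × 0.777286 = ZAR 355,996.99
ZAR 355,996.99 × 0.504904 = HKD 179,744.30
HKD 179,744.30 × 0.0967957 = GBP 17,398.48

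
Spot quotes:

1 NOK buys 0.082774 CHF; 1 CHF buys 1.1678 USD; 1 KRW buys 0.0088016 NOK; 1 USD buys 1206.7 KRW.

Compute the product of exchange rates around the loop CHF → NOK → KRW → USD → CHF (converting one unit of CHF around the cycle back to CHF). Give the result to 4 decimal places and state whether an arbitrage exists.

0.9740 (arbitrage exists)

Around CHF → NOK → KRW → USD → CHF: 1 ÷ 0.082774 ÷ 0.0088016 ÷ 1206.7 ÷ 1.1678 = 0.974040
Product < 1; profitable direction is CHF → USD → KRW → NOK → CHF.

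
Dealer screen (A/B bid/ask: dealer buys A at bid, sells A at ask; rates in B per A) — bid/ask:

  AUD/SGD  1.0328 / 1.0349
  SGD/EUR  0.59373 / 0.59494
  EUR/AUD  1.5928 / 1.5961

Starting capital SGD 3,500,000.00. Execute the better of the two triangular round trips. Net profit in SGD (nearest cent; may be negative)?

Net profit: SGD 61,528.23

Best loop SGD → AUD → EUR → SGD:
SGD 3,500,000.00 ÷ 1.0349 (buy AUD at ask) = AUD 3,381,969.27
AUD 3,381,969.27 ÷ 1.5961 (buy EUR at ask) = EUR 2,118,895.60
EUR 2,118,895.60 ÷ 0.59494 (buy SGD at ask) = SGD 3,561,528.23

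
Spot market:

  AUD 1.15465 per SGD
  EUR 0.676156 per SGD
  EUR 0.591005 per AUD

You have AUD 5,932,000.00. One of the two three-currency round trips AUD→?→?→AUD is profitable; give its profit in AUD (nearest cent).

Profit: AUD 54,813.80

Profitable loop is AUD → EUR → SGD → AUD:
AUD 5,932,000.00 × 0.591005 = EUR 3,505,841.66
EUR 3,505,841.66 ÷ 0.676156 = SGD 5,184,959.77
SGD 5,184,959.77 × 1.15465 = AUD 5,986,813.80
Profit = AUD 5,986,813.80 − AUD 5,932,000.00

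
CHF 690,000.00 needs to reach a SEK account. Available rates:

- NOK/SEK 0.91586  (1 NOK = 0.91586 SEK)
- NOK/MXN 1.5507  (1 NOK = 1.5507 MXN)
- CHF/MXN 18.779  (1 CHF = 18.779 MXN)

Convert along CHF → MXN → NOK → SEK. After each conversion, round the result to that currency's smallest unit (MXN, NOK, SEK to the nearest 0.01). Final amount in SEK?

SEK 7,652,843.94

CHF 690,000.00 × 18.779 = MXN 12,957,510.00
MXN 12,957,510.00 ÷ 1.5507 = NOK 8,355,910.23
NOK 8,355,910.23 × 0.91586 = SEK 7,652,843.94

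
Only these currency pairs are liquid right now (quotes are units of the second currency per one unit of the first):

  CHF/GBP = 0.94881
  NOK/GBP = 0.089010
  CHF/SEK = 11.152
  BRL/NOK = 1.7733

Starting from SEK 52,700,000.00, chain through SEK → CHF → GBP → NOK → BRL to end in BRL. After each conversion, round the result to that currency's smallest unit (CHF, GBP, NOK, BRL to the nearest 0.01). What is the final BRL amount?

SEK 52,700,000.00 ÷ 11.152 = CHF 4,725,609.76
CHF 4,725,609.76 × 0.94881 = GBP 4,483,705.80
GBP 4,483,705.80 ÷ 0.089010 = NOK 50,373,056.96
NOK 50,373,056.96 ÷ 1.7733 = BRL 28,406,393.14

BRL 28,406,393.14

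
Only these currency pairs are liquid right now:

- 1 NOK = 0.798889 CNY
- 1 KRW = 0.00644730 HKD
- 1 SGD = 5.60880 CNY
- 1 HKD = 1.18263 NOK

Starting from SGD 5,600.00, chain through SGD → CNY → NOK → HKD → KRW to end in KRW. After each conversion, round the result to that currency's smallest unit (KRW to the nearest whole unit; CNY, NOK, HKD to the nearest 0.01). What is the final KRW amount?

KRW 5,156,379

SGD 5,600.00 × 5.60880 = CNY 31,409.28
CNY 31,409.28 ÷ 0.798889 = NOK 39,316.20
NOK 39,316.20 ÷ 1.18263 = HKD 33,244.72
HKD 33,244.72 ÷ 0.00644730 = KRW 5,156,379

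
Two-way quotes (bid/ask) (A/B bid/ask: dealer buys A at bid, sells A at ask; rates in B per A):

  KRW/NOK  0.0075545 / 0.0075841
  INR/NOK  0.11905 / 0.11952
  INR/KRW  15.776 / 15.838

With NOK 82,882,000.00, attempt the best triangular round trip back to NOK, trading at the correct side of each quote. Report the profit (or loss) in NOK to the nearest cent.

Best loop NOK → INR → KRW → NOK:
NOK 82,882,000.00 ÷ 0.11952 (buy INR at ask) = INR 693,457,161.98
INR 693,457,161.98 × 15.776 (sell INR at bid) = KRW 10,939,980,187
KRW 10,939,980,187 × 0.0075545 (sell KRW at bid) = NOK 82,646,080.33

Net result: NOK -235,919.67 (no profitable arbitrage after spreads)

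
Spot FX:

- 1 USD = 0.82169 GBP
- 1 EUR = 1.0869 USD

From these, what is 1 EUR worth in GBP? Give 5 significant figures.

EUR/GBP = 0.89309

1 EUR × 1.0869 = 1.0869 USD
1.0869 USD × 0.82169 = 0.893095 GBP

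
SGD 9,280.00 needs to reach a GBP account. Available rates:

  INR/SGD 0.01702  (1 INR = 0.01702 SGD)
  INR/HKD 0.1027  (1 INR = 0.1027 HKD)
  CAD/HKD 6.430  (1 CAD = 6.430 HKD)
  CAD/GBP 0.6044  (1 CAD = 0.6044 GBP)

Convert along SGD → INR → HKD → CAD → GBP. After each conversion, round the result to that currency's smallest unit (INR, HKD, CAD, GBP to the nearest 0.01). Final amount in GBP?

GBP 5,263.47

SGD 9,280.00 ÷ 0.01702 = INR 545,240.89
INR 545,240.89 × 0.1027 = HKD 55,996.24
HKD 55,996.24 ÷ 6.430 = CAD 8,708.59
CAD 8,708.59 × 0.6044 = GBP 5,263.47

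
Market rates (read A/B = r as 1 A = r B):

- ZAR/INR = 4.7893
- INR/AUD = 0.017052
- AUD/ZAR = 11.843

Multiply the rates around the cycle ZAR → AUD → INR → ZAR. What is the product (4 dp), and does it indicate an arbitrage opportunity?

Around ZAR → AUD → INR → ZAR: 1 ÷ 11.843 ÷ 0.017052 ÷ 4.7893 = 1.033929
Product > 1; profitable direction is ZAR → AUD → INR → ZAR.

1.0339 (arbitrage exists)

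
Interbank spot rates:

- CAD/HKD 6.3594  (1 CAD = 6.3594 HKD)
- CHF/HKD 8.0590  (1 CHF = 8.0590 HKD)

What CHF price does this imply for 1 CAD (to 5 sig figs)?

1 CAD × 6.3594 = 6.3594 HKD
6.3594 HKD ÷ 8.0590 = 0.789105 CHF

CAD/CHF = 0.78911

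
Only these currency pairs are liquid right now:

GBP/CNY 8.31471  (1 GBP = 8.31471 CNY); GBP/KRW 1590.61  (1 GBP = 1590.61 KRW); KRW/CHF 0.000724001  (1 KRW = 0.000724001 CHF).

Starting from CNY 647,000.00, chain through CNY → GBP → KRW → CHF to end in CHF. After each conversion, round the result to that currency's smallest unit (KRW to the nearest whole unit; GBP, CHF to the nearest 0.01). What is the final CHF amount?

CNY 647,000.00 ÷ 8.31471 = GBP 77,813.90
GBP 77,813.90 × 1590.61 = KRW 123,771,567
KRW 123,771,567 × 0.000724001 = CHF 89,610.74

CHF 89,610.74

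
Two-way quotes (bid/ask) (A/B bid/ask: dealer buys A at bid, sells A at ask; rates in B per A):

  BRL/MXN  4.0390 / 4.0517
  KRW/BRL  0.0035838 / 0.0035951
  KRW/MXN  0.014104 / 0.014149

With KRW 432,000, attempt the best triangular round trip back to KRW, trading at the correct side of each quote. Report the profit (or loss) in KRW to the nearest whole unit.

Net profit: KRW 9,953

Best loop KRW → BRL → MXN → KRW:
KRW 432,000 × 0.0035838 (sell KRW at bid) = BRL 1,548.20
BRL 1,548.20 × 4.0390 (sell BRL at bid) = MXN 6,253.19
MXN 6,253.19 ÷ 0.014149 (buy KRW at ask) = KRW 441,953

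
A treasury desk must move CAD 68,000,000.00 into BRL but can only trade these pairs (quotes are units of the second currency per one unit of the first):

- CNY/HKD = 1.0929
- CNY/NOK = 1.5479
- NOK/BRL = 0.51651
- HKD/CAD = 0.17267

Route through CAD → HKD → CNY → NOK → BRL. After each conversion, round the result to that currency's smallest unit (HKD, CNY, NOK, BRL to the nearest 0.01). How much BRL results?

CAD 68,000,000.00 ÷ 0.17267 = HKD 393,814,791.22
HKD 393,814,791.22 ÷ 1.0929 = CNY 360,339,272.78
CNY 360,339,272.78 × 1.5479 = NOK 557,769,160.34
NOK 557,769,160.34 × 0.51651 = BRL 288,093,349.01

BRL 288,093,349.01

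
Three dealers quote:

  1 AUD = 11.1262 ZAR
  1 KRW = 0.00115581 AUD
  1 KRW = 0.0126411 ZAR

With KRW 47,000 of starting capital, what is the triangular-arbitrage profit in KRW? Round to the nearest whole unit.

Profitable loop is KRW → AUD → ZAR → KRW:
KRW 47,000 × 0.00115581 = AUD 54.32
AUD 54.32 × 11.1262 = ZAR 604.41
ZAR 604.41 ÷ 0.0126411 = KRW 47,813
Profit = KRW 47,813 − KRW 47,000

Profit: KRW 813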